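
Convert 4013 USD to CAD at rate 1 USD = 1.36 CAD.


Amount × rate = 4013 × 1.36
= 5457.68 CAD

5457.68 CAD


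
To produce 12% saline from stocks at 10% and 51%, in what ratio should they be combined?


Let x parts of 10% mix with y parts of 51%.
10x + 51y = 12(x + y)
10x + 51y = 12x + 12y
x(10 - 12) = y(12 - 51)
x/y = (51 - 12)/(12 - 10) = 39/2
Simplify: 39:2
= 39:2

39:2


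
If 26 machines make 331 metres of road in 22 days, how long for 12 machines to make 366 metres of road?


Days ∝ work / workers, so d₂ = d₁ × (m₁/m₂) × (w₂/w₁)
Workers factor (inverse): 26/12 ≈ 2.1667
Work factor (direct): 366/331 ≈ 1.1057
d₂ = 22 × 26/12 × 366/331 = (22 × 26 × 366) / (12 × 331) = 209352/3972
≈ 52.71 days

52.71 days


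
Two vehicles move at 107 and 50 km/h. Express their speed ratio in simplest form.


Ratio = 107:50
GCD = 1
Simplified = 107:50
Time ratio (same distance) = 50:107
Speed ratio = 107:50

107:50


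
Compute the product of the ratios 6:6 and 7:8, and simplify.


Compound ratio = (6×7) : (6×8)
= 42:48
GCD = 6
= 7:8

7:8


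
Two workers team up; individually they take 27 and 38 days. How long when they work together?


Rate of A = 1/27 per day
Rate of B = 1/38 per day
Combined rate = 1/27 + 1/38 = 65/1026 ≈ 0.0634 per day
Days = 1 / combined rate = 1026/65
≈ 15.78 days

15.78 days


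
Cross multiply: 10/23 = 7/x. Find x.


Cross multiply: 10 × x = 23 × 7
10x = 161
x = 161 / 10
= 16.10

16.10


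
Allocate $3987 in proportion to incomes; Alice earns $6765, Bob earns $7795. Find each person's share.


Total income = 6765 + 7795 = $14560
Alice: $3987 × 6765/14560 = $1852.48
Bob: $3987 × 7795/14560 = $2134.52
= Alice: $1852.48, Bob: $2134.52

Alice: $1852.48, Bob: $2134.52


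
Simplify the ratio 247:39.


GCD(247, 39) = 13
247/13 : 39/13
= 19:3

19:3


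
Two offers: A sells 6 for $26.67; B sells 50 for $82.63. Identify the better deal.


Deal A: $26.67/6 = $4.4450/unit
Deal B: $82.63/50 = $1.6526/unit
B is cheaper per unit
= Deal B

Deal B


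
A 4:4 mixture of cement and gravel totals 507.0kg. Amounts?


Total parts = 4 + 4 = 8
cement: 507.0 × 4/8 = 253.5kg
gravel: 507.0 × 4/8 = 253.5kg
= 253.5kg and 253.5kg

253.5kg and 253.5kg


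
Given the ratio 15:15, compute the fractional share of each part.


Total parts = 15 + 15 = 30
First part: 15/30 = 1/2
Second part: 15/30 = 1/2
= 1/2 and 1/2

1/2 and 1/2


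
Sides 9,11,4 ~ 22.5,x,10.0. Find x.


Scale factor = 22.5/9 = 2.5
Missing side = 11 × 2.5
= 27.5

27.5


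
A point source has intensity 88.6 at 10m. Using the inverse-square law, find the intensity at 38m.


I₁d₁² = I₂d₂²
I₂ = I₁ × (d₁/d₂)²
= 88.6 × (10/38)²
= 88.6 × 100/1444
= 8860/1444
≈ 6.1357

6.1357


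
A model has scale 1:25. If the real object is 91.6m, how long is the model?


Model size = real / scale
= 91.6 / 25
= 3.6640 m

3.6640 m


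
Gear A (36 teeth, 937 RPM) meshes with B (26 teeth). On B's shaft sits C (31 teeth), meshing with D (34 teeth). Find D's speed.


Stage 1: RPM_B = RPM_A × t_A/t_B = 937 × 36/26 = 33732/26 ≈ 1297.38
B and C share a shaft → RPM_C = RPM_B
Stage 2: RPM_D = RPM_C × t_C/t_D = RPM_A × (t_A×t_C)/(t_B×t_D)
Overall ratio = (36×31)/(26×34) = 1116/884
RPM_D = 937 × 1116/884 = 1045692/884
≈ 1182.91 RPM

1182.91 RPM


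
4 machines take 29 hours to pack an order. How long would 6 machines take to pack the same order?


Inverse proportion: x × y = constant
k = 4 × 29 = 116
y₂ = k / 6 = 116 / 6
= 19.33

19.33


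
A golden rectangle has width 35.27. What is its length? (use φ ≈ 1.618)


φ = (1 + √5) / 2 ≈ 1.618
Length = width × φ = 35.27 × 1.618 = 57.06686
≈ 57.07

57.07


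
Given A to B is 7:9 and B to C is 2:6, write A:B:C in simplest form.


Match B: multiply A:B by 2 → 14:18
Multiply B:C by 9 → 18:54
Combined: 14:18:54
GCD = 2
= 7:9:27

7:9:27


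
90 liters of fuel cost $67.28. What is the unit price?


Unit rate = total / quantity
= 67.28 / 90
= $0.75 per unit

$0.75 per unit


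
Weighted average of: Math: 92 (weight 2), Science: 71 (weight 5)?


Numerator = 92×2 + 71×5
= 184 + 355
= 539
Total weight = 7
Weighted avg = 539/7
= 77.00

77.00


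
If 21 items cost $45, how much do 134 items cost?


Direct proportion: y/x = constant
k = 45/21 ≈ 2.1429
y₂ = k × 134 = 45 × 134 / 21 = 6030/21
≈ 287.14

287.14


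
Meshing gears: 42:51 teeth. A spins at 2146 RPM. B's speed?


Gear ratio = 42:51 = 14:17
RPM_B = RPM_A × (teeth_A / teeth_B)
= 2146 × (42/51)
= 1767.3 RPM

1767.3 RPM


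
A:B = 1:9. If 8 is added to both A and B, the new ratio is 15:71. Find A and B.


Let A = 1k, B = 9k.
(1k + 8) / (9k + 8) = 15/71
Cross-multiply: 71(1k + 8) = 15(9k + 8)
71k + 568 = 135k + 120
71k - 135k = 120 - 568
-64k = -448
k = -448/-64 = 7
A = 1×7 = 7, B = 9×7 = 63
= A = 7, B = 63

A = 7, B = 63


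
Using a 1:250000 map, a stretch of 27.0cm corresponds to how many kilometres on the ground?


Real distance = map distance × scale
= 27.0cm × 250000
= 6750000 cm = 67500.0 m
= 67.500 km

67.500 km


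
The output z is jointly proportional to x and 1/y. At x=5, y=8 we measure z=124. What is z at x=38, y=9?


z = k·x/y
Solve for k using the known point: k = z·y/x = 124×8/5 = 992/5 = 198.4000
Now evaluate at x=38, y=9:
z = k × 38 / 9 = (992 × 38) / (5 × 9) = 37696/45
≈ 837.6889

837.6889


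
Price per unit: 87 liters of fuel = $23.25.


Unit rate = total / quantity
= 23.25 / 87
= $0.27 per unit

$0.27 per unit


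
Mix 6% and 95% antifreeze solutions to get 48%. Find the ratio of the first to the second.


Let x parts of 6% mix with y parts of 95%.
6x + 95y = 48(x + y)
6x + 95y = 48x + 48y
x(6 - 48) = y(48 - 95)
x/y = (95 - 48)/(48 - 6) = 47/42
Simplify: 47:42
= 47:42

47:42


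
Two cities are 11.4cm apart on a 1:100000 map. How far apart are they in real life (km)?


Real distance = map distance × scale
= 11.4cm × 100000
= 1140000 cm = 11400.0 m
= 11.400 km

11.400 km


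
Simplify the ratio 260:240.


GCD(260, 240) = 20
260/20 : 240/20
= 13:12

13:12


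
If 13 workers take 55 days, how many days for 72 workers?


Inverse proportion: x × y = constant
k = 13 × 55 = 715
y₂ = k / 72 = 715 / 72
= 9.93

9.93


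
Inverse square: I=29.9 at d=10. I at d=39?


I₁d₁² = I₂d₂²
I₂ = I₁ × (d₁/d₂)²
= 29.9 × (10/39)²
= 29.9 × 100/1521
= 2990/1521
≈ 1.9658

1.9658


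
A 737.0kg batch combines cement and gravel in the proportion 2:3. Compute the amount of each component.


Total parts = 2 + 3 = 5
cement: 737.0 × 2/5 = 294.8kg
gravel: 737.0 × 3/5 = 442.2kg
= 294.8kg and 442.2kg

294.8kg and 442.2kg


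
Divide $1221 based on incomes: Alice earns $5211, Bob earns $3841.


Total income = 5211 + 3841 = $9052
Alice: $1221 × 5211/9052 = $702.90
Bob: $1221 × 3841/9052 = $518.10
= Alice: $702.90, Bob: $518.10

Alice: $702.90, Bob: $518.10


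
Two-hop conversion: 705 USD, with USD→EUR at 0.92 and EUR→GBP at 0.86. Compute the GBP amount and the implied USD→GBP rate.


Step 1: 705 USD × 0.92 = 648.60 EUR
Step 2: 648.60 EUR × 0.86 = 557.80 GBP
Implied rate USD→GBP = 0.92 × 0.86 = 0.7912
= 557.80 GBP; implied rate 0.7912 GBP/USD

557.80 GBP; implied rate 0.7912 GBP/USD


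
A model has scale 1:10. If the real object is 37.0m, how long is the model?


Model size = real / scale
= 37.0 / 10
= 3.7000 m

3.7000 m


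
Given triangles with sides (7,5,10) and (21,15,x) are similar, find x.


Scale factor = 21/7 = 3
Missing side = 10 × 3
= 30.0

30.0


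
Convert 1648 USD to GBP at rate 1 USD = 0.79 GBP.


Amount × rate = 1648 × 0.79
= 1301.92 GBP

1301.92 GBP


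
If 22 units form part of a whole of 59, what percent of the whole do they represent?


Percentage = (part / whole) × 100
= (22 / 59) × 100
≈ 37.29%

37.29%


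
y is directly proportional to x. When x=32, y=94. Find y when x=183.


Direct proportion: y/x = constant
k = 94/32 = 2.9375
y₂ = k × 183 = 94 × 183 / 32 = 17202/32
≈ 537.56

537.56


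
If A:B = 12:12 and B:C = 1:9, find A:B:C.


Match B: multiply A:B by 1 → 12:12
Multiply B:C by 12 → 12:108
Combined: 12:12:108
GCD = 12
= 1:1:9

1:1:9


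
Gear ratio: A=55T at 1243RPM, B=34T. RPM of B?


Gear ratio = 55:34 = 55:34
RPM_B = RPM_A × (teeth_A / teeth_B)
= 1243 × (55/34)
= 2010.7 RPM

2010.7 RPM


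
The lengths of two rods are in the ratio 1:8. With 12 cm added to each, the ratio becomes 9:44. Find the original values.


Let A = 1k, B = 8k.
(1k + 12) / (8k + 12) = 9/44
Cross-multiply: 44(1k + 12) = 9(8k + 12)
44k + 528 = 72k + 108
44k - 72k = 108 - 528
-28k = -420
k = -420/-28 = 15
A = 1×15 = 15, B = 8×15 = 120
= A = 15, B = 120

A = 15, B = 120


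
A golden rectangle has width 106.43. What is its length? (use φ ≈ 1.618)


φ = (1 + √5) / 2 ≈ 1.618
Length = width × φ = 106.43 × 1.618 = 172.20374
≈ 172.20

172.20


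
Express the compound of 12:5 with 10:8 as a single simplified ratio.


Compound ratio = (12×10) : (5×8)
= 120:40
GCD = 40
= 3:1

3:1


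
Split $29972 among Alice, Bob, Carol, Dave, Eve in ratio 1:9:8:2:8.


Total parts = 1 + 9 + 8 + 2 + 8 = 28
Alice: 29972 × 1/28 = 1070.43
Bob: 29972 × 9/28 = 9633.86
Carol: 29972 × 8/28 = 8563.43
Dave: 29972 × 2/28 = 2140.86
Eve: 29972 × 8/28 = 8563.43
= Alice: $1070.43, Bob: $9633.86, Carol: $8563.43, Dave: $2140.86, Eve: $8563.43

Alice: $1070.43, Bob: $9633.86, Carol: $8563.43, Dave: $2140.86, Eve: $8563.43


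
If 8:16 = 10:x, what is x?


Cross multiply: 8 × x = 16 × 10
8x = 160
x = 160 / 8
= 20.00

20.00


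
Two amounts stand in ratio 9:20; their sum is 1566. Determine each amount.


Let A = 9k, B = 20k.
9k + 20k = 1566
29k = 1566 → k = 1566/29 = 54
A = 9×54 = 486, B = 20×54 = 1080
= A = 486, B = 1080

A = 486, B = 1080


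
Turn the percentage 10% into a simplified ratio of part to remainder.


10% means 10 parts out of 100; remainder = 90
Part : remainder = 10:90
GCD = 10
= 1:9

1:9


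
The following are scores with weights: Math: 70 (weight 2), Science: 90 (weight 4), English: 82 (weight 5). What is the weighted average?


Numerator = 70×2 + 90×4 + 82×5
= 140 + 360 + 410
= 910
Total weight = 11
Weighted avg = 910/11
= 82.73

82.73


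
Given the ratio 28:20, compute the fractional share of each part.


Total parts = 28 + 20 = 48
First part: 28/48 = 7/12
Second part: 20/48 = 5/12
= 7/12 and 5/12

7/12 and 5/12


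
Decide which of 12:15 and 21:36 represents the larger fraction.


12/15 = 0.8000
21/36 = 0.5833
0.8000 > 0.5833, so 12:15 is greater
= 12:15

12:15


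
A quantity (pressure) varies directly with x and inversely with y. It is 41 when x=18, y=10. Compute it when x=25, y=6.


z = k·x/y
Solve for k using the known point: k = z·y/x = 41×10/18 = 410/18 ≈ 22.7778
Now evaluate at x=25, y=6:
z = k × 25 / 6 = (410 × 25) / (18 × 6) = 10250/108
≈ 94.9074

94.9074


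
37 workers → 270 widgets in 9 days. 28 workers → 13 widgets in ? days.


Days ∝ work / workers, so d₂ = d₁ × (m₁/m₂) × (w₂/w₁)
Workers factor (inverse): 37/28 ≈ 1.3214
Work factor (direct): 13/270 ≈ 0.0481
d₂ = 9 × 37/28 × 13/270 = (9 × 37 × 13) / (28 × 270) = 4329/7560
≈ 0.57 days

0.57 days


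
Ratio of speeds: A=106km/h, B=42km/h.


Ratio = 106:42
GCD = 2
Simplified = 53:21
Time ratio (same distance) = 21:53
Speed ratio = 53:21

53:21


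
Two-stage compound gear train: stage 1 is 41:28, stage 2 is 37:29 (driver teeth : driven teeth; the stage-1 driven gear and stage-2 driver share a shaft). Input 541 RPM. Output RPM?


Stage 1: RPM_B = RPM_A × t_A/t_B = 541 × 41/28 = 22181/28 ≈ 792.18
B and C share a shaft → RPM_C = RPM_B
Stage 2: RPM_D = RPM_C × t_C/t_D = RPM_A × (t_A×t_C)/(t_B×t_D)
Overall ratio = (41×37)/(28×29) = 1517/812
RPM_D = 541 × 1517/812 = 820697/812
≈ 1010.71 RPM

1010.71 RPM


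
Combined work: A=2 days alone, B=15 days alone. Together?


Rate of A = 1/2 per day
Rate of B = 1/15 per day
Combined rate = 1/2 + 1/15 = 17/30 ≈ 0.5667 per day
Days = 1 / combined rate = 30/17
≈ 1.76 days

1.76 days


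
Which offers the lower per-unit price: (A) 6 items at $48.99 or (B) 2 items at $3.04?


Deal A: $48.99/6 = $8.1650/unit
Deal B: $3.04/2 = $1.5200/unit
B is cheaper per unit
= Deal B

Deal B


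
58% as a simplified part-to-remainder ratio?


58% means 58 parts out of 100; remainder = 42
Part : remainder = 58:42
GCD = 2
= 29:21

29:21


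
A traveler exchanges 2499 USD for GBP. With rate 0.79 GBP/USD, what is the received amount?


Amount × rate = 2499 × 0.79
= 1974.21 GBP

1974.21 GBP


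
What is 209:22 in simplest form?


GCD(209, 22) = 11
209/11 : 22/11
= 19:2

19:2


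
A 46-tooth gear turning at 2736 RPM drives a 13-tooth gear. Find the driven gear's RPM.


Gear ratio = 46:13 = 46:13
RPM_B = RPM_A × (teeth_A / teeth_B)
= 2736 × (46/13)
= 9681.2 RPM

9681.2 RPM


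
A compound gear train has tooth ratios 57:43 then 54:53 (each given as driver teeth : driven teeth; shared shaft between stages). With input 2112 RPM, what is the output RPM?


Stage 1: RPM_B = RPM_A × t_A/t_B = 2112 × 57/43 = 120384/43 ≈ 2799.63
B and C share a shaft → RPM_C = RPM_B
Stage 2: RPM_D = RPM_C × t_C/t_D = RPM_A × (t_A×t_C)/(t_B×t_D)
Overall ratio = (57×54)/(43×53) = 3078/2279
RPM_D = 2112 × 3078/2279 = 6500736/2279
≈ 2852.45 RPM

2852.45 RPM


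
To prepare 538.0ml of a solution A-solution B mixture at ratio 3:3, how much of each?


Total parts = 3 + 3 = 6
solution A: 538.0 × 3/6 = 269.0ml
solution B: 538.0 × 3/6 = 269.0ml
= 269.0ml and 269.0ml

269.0ml and 269.0ml


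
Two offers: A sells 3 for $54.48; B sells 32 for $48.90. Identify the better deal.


Deal A: $54.48/3 = $18.1600/unit
Deal B: $48.90/32 = $1.5281/unit
B is cheaper per unit
= Deal B

Deal B


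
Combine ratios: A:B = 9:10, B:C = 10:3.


Match B: multiply A:B by 10 → 90:100
Multiply B:C by 10 → 100:30
Combined: 90:100:30
GCD = 10
= 9:10:3

9:10:3


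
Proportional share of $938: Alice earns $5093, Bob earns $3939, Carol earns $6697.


Total income = 5093 + 3939 + 6697 = $15729
Alice: $938 × 5093/15729 = $303.72
Bob: $938 × 3939/15729 = $234.90
Carol: $938 × 6697/15729 = $399.38
= Alice: $303.72, Bob: $234.90, Carol: $399.38

Alice: $303.72, Bob: $234.90, Carol: $399.38


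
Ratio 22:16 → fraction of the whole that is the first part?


Total parts = 22 + 16 = 38
First part: 22/38 = 11/19
= 11/19

11/19


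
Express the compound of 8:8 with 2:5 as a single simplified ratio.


Compound ratio = (8×2) : (8×5)
= 16:40
GCD = 8
= 2:5

2:5


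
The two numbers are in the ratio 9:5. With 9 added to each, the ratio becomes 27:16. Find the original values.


Let A = 9k, B = 5k.
(9k + 9) / (5k + 9) = 27/16
Cross-multiply: 16(9k + 9) = 27(5k + 9)
144k + 144 = 135k + 243
144k - 135k = 243 - 144
9k = 99
k = 99/9 = 11
A = 9×11 = 99, B = 5×11 = 55
= A = 99, B = 55

A = 99, B = 55


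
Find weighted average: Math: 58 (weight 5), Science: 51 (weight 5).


Numerator = 58×5 + 51×5
= 290 + 255
= 545
Total weight = 10
Weighted avg = 545/10
= 54.50

54.50


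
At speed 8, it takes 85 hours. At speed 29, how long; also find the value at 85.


Inverse proportion: x × y = constant
k = 8 × 85 = 680
At x=29: k/29 = 23.45
At x=85: k/85 = 8.00
= 23.45 and 8.00

23.45 and 8.00


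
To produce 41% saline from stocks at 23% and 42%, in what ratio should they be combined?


Let x parts of 23% mix with y parts of 42%.
23x + 42y = 41(x + y)
23x + 42y = 41x + 41y
x(23 - 41) = y(41 - 42)
x/y = (42 - 41)/(41 - 23) = 1/18
Simplify: 1:18
= 1:18

1:18


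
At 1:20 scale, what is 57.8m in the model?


Model size = real / scale
= 57.8 / 20
= 2.8900 m

2.8900 m


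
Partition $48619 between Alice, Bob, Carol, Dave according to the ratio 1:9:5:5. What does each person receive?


Total parts = 1 + 9 + 5 + 5 = 20
Alice: 48619 × 1/20 = 2430.95
Bob: 48619 × 9/20 = 21878.55
Carol: 48619 × 5/20 = 12154.75
Dave: 48619 × 5/20 = 12154.75
= Alice: $2430.95, Bob: $21878.55, Carol: $12154.75, Dave: $12154.75

Alice: $2430.95, Bob: $21878.55, Carol: $12154.75, Dave: $12154.75


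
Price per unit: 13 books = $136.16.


Unit rate = total / quantity
= 136.16 / 13
= $10.47 per unit

$10.47 per unit


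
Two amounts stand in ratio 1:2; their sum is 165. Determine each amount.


Let A = 1k, B = 2k.
1k + 2k = 165
3k = 165 → k = 165/3 = 55
A = 1×55 = 55, B = 2×55 = 110
= A = 55, B = 110

A = 55, B = 110


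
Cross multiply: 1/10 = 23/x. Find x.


Cross multiply: 1 × x = 10 × 23
1x = 230
x = 230 / 1
= 230.00

230.00


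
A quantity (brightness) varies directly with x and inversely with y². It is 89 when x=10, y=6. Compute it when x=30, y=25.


z = k·x/y²
Solve for k using the known point: k = z·y²/x = 89×36/10 = 3204/10 = 320.4000
Now evaluate at x=30, y=25:
z = k × 30 / 625 = (3204 × 30) / (10 × 625) = 96120/6250
= 15.3792

15.3792


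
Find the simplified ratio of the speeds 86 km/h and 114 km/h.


Ratio = 86:114
GCD = 2
Simplified = 43:57
Time ratio (same distance) = 57:43
Speed ratio = 43:57

43:57


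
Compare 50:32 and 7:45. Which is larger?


50/32 = 1.5625
7/45 = 0.1556
1.5625 > 0.1556, so 50:32 is greater
= 50:32

50:32


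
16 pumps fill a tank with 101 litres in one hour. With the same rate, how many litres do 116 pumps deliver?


Direct proportion: y/x = constant
k = 101/16 = 6.3125
y₂ = k × 116 = 101 × 116 / 16 = 11716/16
= 732.25

732.25


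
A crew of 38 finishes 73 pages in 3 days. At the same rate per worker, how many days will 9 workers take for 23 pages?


Days ∝ work / workers, so d₂ = d₁ × (m₁/m₂) × (w₂/w₁)
Workers factor (inverse): 38/9 ≈ 4.2222
Work factor (direct): 23/73 ≈ 0.3151
d₂ = 3 × 38/9 × 23/73 = (3 × 38 × 23) / (9 × 73) = 2622/657
≈ 3.99 days

3.99 days


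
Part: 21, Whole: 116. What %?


Percentage = (part / whole) × 100
= (21 / 116) × 100
≈ 18.10%

18.10%


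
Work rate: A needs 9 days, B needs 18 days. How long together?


Rate of A = 1/9 per day
Rate of B = 1/18 per day
Combined rate = 1/9 + 1/18 = 27/162 ≈ 0.1667 per day
Days = 1 / combined rate = 162/27
= 6.00 days

6.00 days


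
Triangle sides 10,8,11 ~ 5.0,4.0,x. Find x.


Scale factor = 5.0/10 = 0.5
Missing side = 11 × 0.5
= 5.5

5.5


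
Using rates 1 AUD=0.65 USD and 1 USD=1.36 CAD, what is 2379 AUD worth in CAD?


Step 1: 2379 AUD × 0.65 = 1546.35 USD
Step 2: 1546.35 USD × 1.36 = 2103.04 CAD
Implied rate AUD→CAD = 0.65 × 1.36 = 0.8840
= 2103.04 CAD

2103.04 CAD


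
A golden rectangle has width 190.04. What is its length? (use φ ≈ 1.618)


φ = (1 + √5) / 2 ≈ 1.618
Length = width × φ = 190.04 × 1.618 = 307.48472
≈ 307.48

307.48


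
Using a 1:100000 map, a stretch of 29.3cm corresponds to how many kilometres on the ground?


Real distance = map distance × scale
= 29.3cm × 100000
= 2930000 cm = 29300.0 m
= 29.300 km

29.300 km


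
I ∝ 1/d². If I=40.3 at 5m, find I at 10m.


I₁d₁² = I₂d₂²
I₂ = I₁ × (d₁/d₂)²
= 40.3 × (5/10)²
= 40.3 × 25/100
= 1007.5/100
= 10.0750

10.0750


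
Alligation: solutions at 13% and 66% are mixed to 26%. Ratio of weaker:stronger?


Let x parts of 13% mix with y parts of 66%.
13x + 66y = 26(x + y)
13x + 66y = 26x + 26y
x(13 - 26) = y(26 - 66)
x/y = (66 - 26)/(26 - 13) = 40/13
Simplify: 40:13
= 40:13

40:13


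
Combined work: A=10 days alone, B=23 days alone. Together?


Rate of A = 1/10 per day
Rate of B = 1/23 per day
Combined rate = 1/10 + 1/23 = 33/230 ≈ 0.1435 per day
Days = 1 / combined rate = 230/33
≈ 6.97 days

6.97 days


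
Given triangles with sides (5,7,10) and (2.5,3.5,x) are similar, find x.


Scale factor = 2.5/5 = 0.5
Missing side = 10 × 0.5
= 5.0

5.0


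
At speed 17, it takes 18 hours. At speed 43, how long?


Inverse proportion: x × y = constant
k = 17 × 18 = 306
y₂ = k / 43 = 306 / 43
= 7.12

7.12


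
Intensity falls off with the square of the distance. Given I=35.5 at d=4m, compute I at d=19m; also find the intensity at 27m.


I₁d₁² = I₂d₂²
I at 19m = 35.5 × (4/19)² = 35.5 × 16/361 = 568/361 ≈ 1.5734
I at 27m = 35.5 × (4/27)² = 35.5 × 16/729 = 568/729 ≈ 0.7791
= 1.5734 and 0.7791

1.5734 and 0.7791


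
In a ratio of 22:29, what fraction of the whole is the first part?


Total parts = 22 + 29 = 51
First part: 22/51 = 22/51
= 22/51

22/51


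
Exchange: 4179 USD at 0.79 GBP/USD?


Amount × rate = 4179 × 0.79
= 3301.41 GBP

3301.41 GBP


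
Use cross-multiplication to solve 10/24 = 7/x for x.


Cross multiply: 10 × x = 24 × 7
10x = 168
x = 168 / 10
= 16.80

16.80


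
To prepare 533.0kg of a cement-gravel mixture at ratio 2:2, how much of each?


Total parts = 2 + 2 = 4
cement: 533.0 × 2/4 = 266.5kg
gravel: 533.0 × 2/4 = 266.5kg
= 266.5kg and 266.5kg

266.5kg and 266.5kg


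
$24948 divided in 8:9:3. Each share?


Total parts = 8 + 9 + 3 = 20
Part 1: 24948 × 8/20 = 9979.20
Part 2: 24948 × 9/20 = 11226.60
Part 3: 24948 × 3/20 = 3742.20
= Part 1: $9979.20, Part 2: $11226.60, Part 3: $3742.20

Part 1: $9979.20, Part 2: $11226.60, Part 3: $3742.20


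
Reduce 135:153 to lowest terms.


GCD(135, 153) = 9
135/9 : 153/9
= 15:17

15:17


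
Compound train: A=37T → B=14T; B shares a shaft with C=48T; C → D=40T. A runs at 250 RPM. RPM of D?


Stage 1: RPM_B = RPM_A × t_A/t_B = 250 × 37/14 = 9250/14 ≈ 660.71
B and C share a shaft → RPM_C = RPM_B
Stage 2: RPM_D = RPM_C × t_C/t_D = RPM_A × (t_A×t_C)/(t_B×t_D)
Overall ratio = (37×48)/(14×40) = 1776/560
RPM_D = 250 × 1776/560 = 444000/560
≈ 792.86 RPM

792.86 RPM


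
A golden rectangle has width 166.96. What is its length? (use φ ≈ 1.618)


φ = (1 + √5) / 2 ≈ 1.618
Length = width × φ = 166.96 × 1.618 = 270.14128
≈ 270.14

270.14


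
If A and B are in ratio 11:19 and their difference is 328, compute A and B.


Let A = 11k, B = 19k.
19k - 11k = 328
8k = 328 → k = 328/8 = 41
A = 11×41 = 451, B = 19×41 = 779
= A = 451, B = 779

A = 451, B = 779


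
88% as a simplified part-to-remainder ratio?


88% means 88 parts out of 100; remainder = 12
Part : remainder = 88:12
GCD = 4
= 22:3

22:3


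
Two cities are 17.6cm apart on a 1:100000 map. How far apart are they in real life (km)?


Real distance = map distance × scale
= 17.6cm × 100000
= 1760000 cm = 17600.0 m
= 17.600 km

17.600 km


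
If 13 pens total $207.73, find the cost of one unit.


Unit rate = total / quantity
= 207.73 / 13
= $15.98 per unit

$15.98 per unit


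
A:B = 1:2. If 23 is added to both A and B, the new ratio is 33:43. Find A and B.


Let A = 1k, B = 2k.
(1k + 23) / (2k + 23) = 33/43
Cross-multiply: 43(1k + 23) = 33(2k + 23)
43k + 989 = 66k + 759
43k - 66k = 759 - 989
-23k = -230
k = -230/-23 = 10
A = 1×10 = 10, B = 2×10 = 20
= A = 10, B = 20

A = 10, B = 20


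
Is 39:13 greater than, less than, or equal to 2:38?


39/13 = 3.0000
2/38 = 0.0526
3.0000 > 0.0526, so 39:13 is greater
= greater than

greater than


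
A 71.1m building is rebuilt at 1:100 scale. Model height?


Model size = real / scale
= 71.1 / 100
= 0.7110 m

0.7110 m


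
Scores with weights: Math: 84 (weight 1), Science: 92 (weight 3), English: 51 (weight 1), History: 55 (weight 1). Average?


Numerator = 84×1 + 92×3 + 51×1 + 55×1
= 84 + 276 + 51 + 55
= 466
Total weight = 6
Weighted avg = 466/6
= 77.67

77.67


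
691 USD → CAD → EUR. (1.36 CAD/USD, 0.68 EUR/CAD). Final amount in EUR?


Step 1: 691 USD × 1.36 = 939.76 CAD
Step 2: 939.76 CAD × 0.68 = 639.04 EUR
Implied rate USD→EUR = 1.36 × 0.68 = 0.9248
= 639.04 EUR

639.04 EUR


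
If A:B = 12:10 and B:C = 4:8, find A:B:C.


Match B: multiply A:B by 4 → 48:40
Multiply B:C by 10 → 40:80
Combined: 48:40:80
GCD = 8
= 6:5:10

6:5:10


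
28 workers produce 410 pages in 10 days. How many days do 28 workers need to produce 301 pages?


Days ∝ work / workers, so d₂ = d₁ × (m₁/m₂) × (w₂/w₁)
Workers factor (inverse): 28/28 = 1.0000
Work factor (direct): 301/410 ≈ 0.7341
d₂ = 10 × 28/28 × 301/410 = (10 × 28 × 301) / (28 × 410) = 84280/11480
≈ 7.34 days

7.34 days


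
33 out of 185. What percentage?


Percentage = (part / whole) × 100
= (33 / 185) × 100
≈ 17.84%

17.84%


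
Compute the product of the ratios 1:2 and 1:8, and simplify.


Compound ratio = (1×1) : (2×8)
= 1:16
GCD = 1
= 1:16

1:16


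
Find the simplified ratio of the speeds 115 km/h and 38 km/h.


Ratio = 115:38
GCD = 1
Simplified = 115:38
Time ratio (same distance) = 38:115
Speed ratio = 115:38

115:38


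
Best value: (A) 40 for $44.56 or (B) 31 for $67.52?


Deal A: $44.56/40 = $1.1140/unit
Deal B: $67.52/31 = $2.1781/unit
A is cheaper per unit
= Deal A

Deal A


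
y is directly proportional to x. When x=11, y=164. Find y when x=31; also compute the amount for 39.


Direct proportion: y/x = constant
k = 164/11 ≈ 14.9091
y at x=31: k × 31 = 164 × 31 / 11 = 5084/11 ≈ 462.18
y at x=39: k × 39 = 164 × 39 / 11 = 6396/11 ≈ 581.45
= 462.18 and 581.45

462.18 and 581.45


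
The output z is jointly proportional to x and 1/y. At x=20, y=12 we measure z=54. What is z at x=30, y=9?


z = k·x/y
Solve for k using the known point: k = z·y/x = 54×12/20 = 648/20 = 32.4000
Now evaluate at x=30, y=9:
z = k × 30 / 9 = (648 × 30) / (20 × 9) = 19440/180
= 108.0000

108.0000


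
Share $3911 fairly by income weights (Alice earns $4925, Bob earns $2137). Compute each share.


Total income = 4925 + 2137 = $7062
Alice: $3911 × 4925/7062 = $2727.51
Bob: $3911 × 2137/7062 = $1183.49
= Alice: $2727.51, Bob: $1183.49

Alice: $2727.51, Bob: $1183.49


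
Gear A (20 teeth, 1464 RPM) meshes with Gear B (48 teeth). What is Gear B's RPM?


Gear ratio = 20:48 = 5:12
RPM_B = RPM_A × (teeth_A / teeth_B)
= 1464 × (20/48)
= 610.0 RPM

610.0 RPM


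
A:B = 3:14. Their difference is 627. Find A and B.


Let A = 3k, B = 14k.
14k - 3k = 627
11k = 627 → k = 627/11 = 57
A = 3×57 = 171, B = 14×57 = 798
= A = 171, B = 798

A = 171, B = 798


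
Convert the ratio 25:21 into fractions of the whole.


Total parts = 25 + 21 = 46
First part: 25/46 = 25/46
Second part: 21/46 = 21/46
= 25/46 and 21/46

25/46 and 21/46


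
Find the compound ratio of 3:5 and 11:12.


Compound ratio = (3×11) : (5×12)
= 33:60
GCD = 3
= 11:20

11:20


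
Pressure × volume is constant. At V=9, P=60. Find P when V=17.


Inverse proportion: x × y = constant
k = 9 × 60 = 540
y₂ = k / 17 = 540 / 17
= 31.76

31.76


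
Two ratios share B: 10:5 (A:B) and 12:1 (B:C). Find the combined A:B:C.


Match B: multiply A:B by 12 → 120:60
Multiply B:C by 5 → 60:5
Combined: 120:60:5
GCD = 5
= 24:12:1

24:12:1


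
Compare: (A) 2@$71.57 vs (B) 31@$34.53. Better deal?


Deal A: $71.57/2 = $35.7850/unit
Deal B: $34.53/31 = $1.1139/unit
B is cheaper per unit
= Deal B

Deal B


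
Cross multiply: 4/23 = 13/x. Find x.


Cross multiply: 4 × x = 23 × 13
4x = 299
x = 299 / 4
= 74.75

74.75


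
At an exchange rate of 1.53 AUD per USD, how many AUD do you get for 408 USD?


Amount × rate = 408 × 1.53
= 624.24 AUD

624.24 AUD


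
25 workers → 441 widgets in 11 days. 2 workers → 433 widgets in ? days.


Days ∝ work / workers, so d₂ = d₁ × (m₁/m₂) × (w₂/w₁)
Workers factor (inverse): 25/2 = 12.5000
Work factor (direct): 433/441 ≈ 0.9819
d₂ = 11 × 25/2 × 433/441 = (11 × 25 × 433) / (2 × 441) = 119075/882
≈ 135.01 days

135.01 days


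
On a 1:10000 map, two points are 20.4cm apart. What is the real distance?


Real distance = map distance × scale
= 20.4cm × 10000
= 204000 cm = 2040.0 m
= 2.040 km

2.040 km


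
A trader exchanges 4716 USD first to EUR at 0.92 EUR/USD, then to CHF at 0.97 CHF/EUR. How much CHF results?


Step 1: 4716 USD × 0.92 = 4338.72 EUR
Step 2: 4338.72 EUR × 0.97 = 4208.56 CHF
Implied rate USD→CHF = 0.92 × 0.97 = 0.8924
= 4208.56 CHF

4208.56 CHF


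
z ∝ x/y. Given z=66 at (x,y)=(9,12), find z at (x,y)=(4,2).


z = k·x/y
Solve for k using the known point: k = z·y/x = 66×12/9 = 792/9 = 88.0000
Now evaluate at x=4, y=2:
z = k × 4 / 2 = (792 × 4) / (9 × 2) = 3168/18
= 176.0000

176.0000


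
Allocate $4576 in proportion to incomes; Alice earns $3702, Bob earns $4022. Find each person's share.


Total income = 3702 + 4022 = $7724
Alice: $4576 × 3702/7724 = $2193.21
Bob: $4576 × 4022/7724 = $2382.79
= Alice: $2193.21, Bob: $2382.79

Alice: $2193.21, Bob: $2382.79


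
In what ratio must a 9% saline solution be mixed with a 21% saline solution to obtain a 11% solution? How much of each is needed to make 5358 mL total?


Let x parts of 9% mix with y parts of 21%.
9x + 21y = 11(x + y)
9x + 21y = 11x + 11y
x(9 - 11) = y(11 - 21)
x/y = (21 - 11)/(11 - 9) = 10/2
Simplify: 5:1
Total parts = 6; one part = 5358/6 = 893.00 mL
9% solution: 5×893.00 = 4465.00 mL
21% solution: 1×893.00 = 893.00 mL
= ratio 5:1; 4465.00 mL and 893.00 mL

ratio 5:1; 4465.00 mL and 893.00 mL


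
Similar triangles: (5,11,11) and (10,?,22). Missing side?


Scale factor = 10/5 = 2
Missing side = 11 × 2
= 22.0

22.0


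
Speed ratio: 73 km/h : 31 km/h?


Ratio = 73:31
GCD = 1
Simplified = 73:31
Time ratio (same distance) = 31:73
Speed ratio = 73:31

73:31


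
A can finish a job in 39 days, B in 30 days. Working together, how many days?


Rate of A = 1/39 per day
Rate of B = 1/30 per day
Combined rate = 1/39 + 1/30 = 69/1170 ≈ 0.0590 per day
Days = 1 / combined rate = 1170/69
≈ 16.96 days

16.96 days


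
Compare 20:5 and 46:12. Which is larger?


20/5 = 4.0000
46/12 = 3.8333
4.0000 > 3.8333, so 20:5 is greater
= 20:5

20:5


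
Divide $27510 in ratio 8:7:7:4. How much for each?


Total parts = 8 + 7 + 7 + 4 = 26
Part 1: 27510 × 8/26 = 8464.62
Part 2: 27510 × 7/26 = 7406.54
Part 3: 27510 × 7/26 = 7406.54
Part 4: 27510 × 4/26 = 4232.31
= Part 1: $8464.62, Part 2: $7406.54, Part 3: $7406.54, Part 4: $4232.31

Part 1: $8464.62, Part 2: $7406.54, Part 3: $7406.54, Part 4: $4232.31


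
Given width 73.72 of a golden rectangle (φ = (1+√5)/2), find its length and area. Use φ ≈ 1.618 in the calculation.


φ = (1 + √5) / 2 ≈ 1.618
Length = width × φ = 73.72 × 1.618 = 119.27896
≈ 119.28
Area = width × length = 73.72 × 119.27896 = 8793.2449312 ≈ 8793.24
= Length: 119.28, Area: 8793.24

Length: 119.28, Area: 8793.24


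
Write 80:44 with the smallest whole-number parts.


GCD(80, 44) = 4
80/4 : 44/4
= 20:11

20:11


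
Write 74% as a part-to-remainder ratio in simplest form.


74% means 74 parts out of 100; remainder = 26
Part : remainder = 74:26
GCD = 2
= 37:13

37:13


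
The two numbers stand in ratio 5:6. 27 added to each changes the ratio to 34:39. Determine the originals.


Let A = 5k, B = 6k.
(5k + 27) / (6k + 27) = 34/39
Cross-multiply: 39(5k + 27) = 34(6k + 27)
195k + 1053 = 204k + 918
195k - 204k = 918 - 1053
-9k = -135
k = -135/-9 = 15
A = 5×15 = 75, B = 6×15 = 90
= A = 75, B = 90

A = 75, B = 90


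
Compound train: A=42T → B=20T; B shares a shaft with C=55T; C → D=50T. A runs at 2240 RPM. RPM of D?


Stage 1: RPM_B = RPM_A × t_A/t_B = 2240 × 42/20 = 94080/20 = 4704.00
B and C share a shaft → RPM_C = RPM_B
Stage 2: RPM_D = RPM_C × t_C/t_D = RPM_A × (t_A×t_C)/(t_B×t_D)
Overall ratio = (42×55)/(20×50) = 2310/1000
RPM_D = 2240 × 2310/1000 = 5174400/1000
= 5174.40 RPM

5174.40 RPM


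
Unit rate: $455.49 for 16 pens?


Unit rate = total / quantity
= 455.49 / 16
= $28.47 per unit

$28.47 per unit


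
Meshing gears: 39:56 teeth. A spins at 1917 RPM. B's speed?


Gear ratio = 39:56 = 39:56
RPM_B = RPM_A × (teeth_A / teeth_B)
= 1917 × (39/56)
= 1335.1 RPM

1335.1 RPM


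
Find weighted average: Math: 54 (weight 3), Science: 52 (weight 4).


Numerator = 54×3 + 52×4
= 162 + 208
= 370
Total weight = 7
Weighted avg = 370/7
= 52.86

52.86


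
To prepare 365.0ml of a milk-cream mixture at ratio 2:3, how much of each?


Total parts = 2 + 3 = 5
milk: 365.0 × 2/5 = 146.0ml
cream: 365.0 × 3/5 = 219.0ml
= 146.0ml and 219.0ml

146.0ml and 219.0ml


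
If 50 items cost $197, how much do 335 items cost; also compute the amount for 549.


Direct proportion: y/x = constant
k = 197/50 = 3.9400
y at x=335: k × 335 = 197 × 335 / 50 = 65995/50 = 1319.90
y at x=549: k × 549 = 197 × 549 / 50 = 108153/50 = 2163.06
= 1319.90 and 2163.06

1319.90 and 2163.06


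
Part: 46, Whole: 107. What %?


Percentage = (part / whole) × 100
= (46 / 107) × 100
≈ 42.99%

42.99%


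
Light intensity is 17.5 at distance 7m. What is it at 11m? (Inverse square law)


I₁d₁² = I₂d₂²
I₂ = I₁ × (d₁/d₂)²
= 17.5 × (7/11)²
= 17.5 × 49/121
= 857.5/121
≈ 7.0868

7.0868


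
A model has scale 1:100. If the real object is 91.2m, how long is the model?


Model size = real / scale
= 91.2 / 100
= 0.9120 m

0.9120 m


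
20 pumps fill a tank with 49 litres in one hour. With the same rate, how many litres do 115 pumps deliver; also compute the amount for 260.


Direct proportion: y/x = constant
k = 49/20 = 2.4500
y at x=115: k × 115 = 49 × 115 / 20 = 5635/20 = 281.75
y at x=260: k × 260 = 49 × 260 / 20 = 12740/20 = 637.00
= 281.75 and 637.00

281.75 and 637.00


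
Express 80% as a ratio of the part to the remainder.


80% means 80 parts out of 100; remainder = 20
Part : remainder = 80:20
GCD = 20
= 4:1

4:1


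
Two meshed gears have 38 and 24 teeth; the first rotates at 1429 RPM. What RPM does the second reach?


Gear ratio = 38:24 = 19:12
RPM_B = RPM_A × (teeth_A / teeth_B)
= 1429 × (38/24)
= 2262.6 RPM

2262.6 RPM


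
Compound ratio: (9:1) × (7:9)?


Compound ratio = (9×7) : (1×9)
= 63:9
GCD = 9
= 7:1

7:1


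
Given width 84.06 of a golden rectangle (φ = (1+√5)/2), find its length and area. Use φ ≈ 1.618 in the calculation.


φ = (1 + √5) / 2 ≈ 1.618
Length = width × φ = 84.06 × 1.618 = 136.00908
≈ 136.01
Area = width × length = 84.06 × 136.00908 = 11432.9232648 ≈ 11432.92
= Length: 136.01, Area: 11432.92

Length: 136.01, Area: 11432.92


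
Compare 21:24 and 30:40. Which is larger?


21/24 = 0.8750
30/40 = 0.7500
0.8750 > 0.7500, so 21:24 is greater
= 21:24

21:24


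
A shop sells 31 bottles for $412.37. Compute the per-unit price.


Unit rate = total / quantity
= 412.37 / 31
= $13.30 per unit

$13.30 per unit


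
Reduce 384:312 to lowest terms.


GCD(384, 312) = 24
384/24 : 312/24
= 16:13

16:13


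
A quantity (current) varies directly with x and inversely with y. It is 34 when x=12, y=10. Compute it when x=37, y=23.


z = k·x/y
Solve for k using the known point: k = z·y/x = 34×10/12 = 340/12 ≈ 28.3333
Now evaluate at x=37, y=23:
z = k × 37 / 23 = (340 × 37) / (12 × 23) = 12580/276
≈ 45.5797

45.5797


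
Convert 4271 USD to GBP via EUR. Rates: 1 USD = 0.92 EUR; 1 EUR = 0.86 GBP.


Step 1: 4271 USD × 0.92 = 3929.32 EUR
Step 2: 3929.32 EUR × 0.86 = 3379.22 GBP
Implied rate USD→GBP = 0.92 × 0.86 = 0.7912
= 3379.22 GBP

3379.22 GBP


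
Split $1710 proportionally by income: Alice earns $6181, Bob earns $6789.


Total income = 6181 + 6789 = $12970
Alice: $1710 × 6181/12970 = $814.92
Bob: $1710 × 6789/12970 = $895.08
= Alice: $814.92, Bob: $895.08

Alice: $814.92, Bob: $895.08


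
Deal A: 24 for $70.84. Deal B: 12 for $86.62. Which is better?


Deal A: $70.84/24 = $2.9517/unit
Deal B: $86.62/12 = $7.2183/unit
A is cheaper per unit
= Deal A

Deal A


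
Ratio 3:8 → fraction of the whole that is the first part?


Total parts = 3 + 8 = 11
First part: 3/11 = 3/11
= 3/11

3/11


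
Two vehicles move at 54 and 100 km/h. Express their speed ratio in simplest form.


Ratio = 54:100
GCD = 2
Simplified = 27:50
Time ratio (same distance) = 50:27
Speed ratio = 27:50

27:50


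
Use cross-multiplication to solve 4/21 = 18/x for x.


Cross multiply: 4 × x = 21 × 18
4x = 378
x = 378 / 4
= 94.50

94.50


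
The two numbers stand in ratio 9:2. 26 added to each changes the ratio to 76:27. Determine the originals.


Let A = 9k, B = 2k.
(9k + 26) / (2k + 26) = 76/27
Cross-multiply: 27(9k + 26) = 76(2k + 26)
243k + 702 = 152k + 1976
243k - 152k = 1976 - 702
91k = 1274
k = 1274/91 = 14
A = 9×14 = 126, B = 2×14 = 28
= A = 126, B = 28

A = 126, B = 28


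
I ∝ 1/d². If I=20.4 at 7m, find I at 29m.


I₁d₁² = I₂d₂²
I₂ = I₁ × (d₁/d₂)²
= 20.4 × (7/29)²
= 20.4 × 49/841
= 999.6/841
≈ 1.1886

1.1886


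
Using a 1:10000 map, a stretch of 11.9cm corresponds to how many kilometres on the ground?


Real distance = map distance × scale
= 11.9cm × 10000
= 119000 cm = 1190.0 m
= 1.190 km

1.190 km


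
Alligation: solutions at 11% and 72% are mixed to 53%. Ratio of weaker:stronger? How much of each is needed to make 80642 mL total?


Let x parts of 11% mix with y parts of 72%.
11x + 72y = 53(x + y)
11x + 72y = 53x + 53y
x(11 - 53) = y(53 - 72)
x/y = (72 - 53)/(53 - 11) = 19/42
Simplify: 19:42
Total parts = 61; one part = 80642/61 = 1322.00 mL
11% solution: 19×1322.00 = 25118.00 mL
72% solution: 42×1322.00 = 55524.00 mL
= ratio 19:42; 25118.00 mL and 55524.00 mL

ratio 19:42; 25118.00 mL and 55524.00 mL


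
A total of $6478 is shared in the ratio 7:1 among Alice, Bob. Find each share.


Total parts = 7 + 1 = 8
Alice: 6478 × 7/8 = 5668.25
Bob: 6478 × 1/8 = 809.75
= Alice: $5668.25, Bob: $809.75

Alice: $5668.25, Bob: $809.75


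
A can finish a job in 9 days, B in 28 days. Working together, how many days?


Rate of A = 1/9 per day
Rate of B = 1/28 per day
Combined rate = 1/9 + 1/28 = 37/252 ≈ 0.1468 per day
Days = 1 / combined rate = 252/37
≈ 6.81 days

6.81 days


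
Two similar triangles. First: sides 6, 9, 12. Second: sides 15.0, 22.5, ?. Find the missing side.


Scale factor = 15.0/6 = 2.5
Missing side = 12 × 2.5
= 30.0

30.0


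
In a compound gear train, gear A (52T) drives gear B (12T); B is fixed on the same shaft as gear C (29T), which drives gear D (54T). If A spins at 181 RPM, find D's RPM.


Stage 1: RPM_B = RPM_A × t_A/t_B = 181 × 52/12 = 9412/12 ≈ 784.33
B and C share a shaft → RPM_C = RPM_B
Stage 2: RPM_D = RPM_C × t_C/t_D = RPM_A × (t_A×t_C)/(t_B×t_D)
Overall ratio = (52×29)/(12×54) = 1508/648
RPM_D = 181 × 1508/648 = 272948/648
≈ 421.22 RPM

421.22 RPM


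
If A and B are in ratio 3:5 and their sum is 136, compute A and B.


Let A = 3k, B = 5k.
3k + 5k = 136
8k = 136 → k = 136/8 = 17
A = 3×17 = 51, B = 5×17 = 85
= A = 51, B = 85

A = 51, B = 85


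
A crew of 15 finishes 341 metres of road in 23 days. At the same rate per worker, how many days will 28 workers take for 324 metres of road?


Days ∝ work / workers, so d₂ = d₁ × (m₁/m₂) × (w₂/w₁)
Workers factor (inverse): 15/28 ≈ 0.5357
Work factor (direct): 324/341 ≈ 0.9501
d₂ = 23 × 15/28 × 324/341 = (23 × 15 × 324) / (28 × 341) = 111780/9548
≈ 11.71 days

11.71 days


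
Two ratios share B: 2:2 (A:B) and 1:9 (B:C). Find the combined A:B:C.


Match B: multiply A:B by 1 → 2:2
Multiply B:C by 2 → 2:18
Combined: 2:2:18
GCD = 2
= 1:1:9

1:1:9


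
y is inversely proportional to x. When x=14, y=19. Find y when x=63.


Inverse proportion: x × y = constant
k = 14 × 19 = 266
y₂ = k / 63 = 266 / 63
= 4.22

4.22
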